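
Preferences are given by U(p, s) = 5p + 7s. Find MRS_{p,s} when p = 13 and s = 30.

MRS = 5/7

MU_p = 5, MU_s = 7, so MRS = 5/7 at every bundle.
At (13, 30): MRS = 5/7.
So at (13, 30) the consumer would give up 5/7 units of s for one more unit of p.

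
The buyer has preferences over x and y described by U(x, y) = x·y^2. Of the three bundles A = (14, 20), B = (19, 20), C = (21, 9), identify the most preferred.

Bundle B

Evaluate utility at each bundle:
U(A) = 5600.
U(B) = 7600.
U(C) = 1701.
Highest utility is B, so B ≻ A ≻ C.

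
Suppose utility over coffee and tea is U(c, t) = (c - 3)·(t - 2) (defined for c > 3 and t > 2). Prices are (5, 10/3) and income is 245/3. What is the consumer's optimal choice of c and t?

c* = 9, t* = 11

MU_c = (t−2), MU_t = (c−3).
MRS = (t−2)/(c−3).
Tangency: set MRS = p_c/p_t = 5/(10/3) = 1.5.
So (t − 2)/(c − 3) = 1.5, i.e. (t − 2) = 1.5·(c − 3).
Rewrite the budget in excess-of-subsistence terms: 5·(c − 3) + (10/3)·(t − 2) = 245/3 − 5·3 − (10/3)·2 = 60.
Substituting, 10·(c − 3) = 60, so c − 3 = 6 and c* = 9.
Then t − 2 = 1.5·6 = 9, so t* = 11.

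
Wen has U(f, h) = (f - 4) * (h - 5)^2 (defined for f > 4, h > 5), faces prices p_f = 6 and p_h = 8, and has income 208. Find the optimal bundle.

f* = 12, h* = 17

MU_f = (h−5)^2, MU_h = 2·(f−4)·(h−5).
MRS = (1/2)·(h−5)/(f−4).
Tangency: set MRS = p_f/p_h = 6/8 = 0.75.
So (1/2)·(h − 5)/(f − 4) = 0.75, i.e. (h − 5) = 1.5·(f − 4).
Rewrite the budget in excess-of-subsistence terms: 6·(f − 4) + 8·(h − 5) = 208 − 6·4 − 8·5 = 144.
Substituting, 18·(f − 4) = 144, so f − 4 = 8 and f* = 12.
Then h − 5 = 1.5·8 = 12, so h* = 17.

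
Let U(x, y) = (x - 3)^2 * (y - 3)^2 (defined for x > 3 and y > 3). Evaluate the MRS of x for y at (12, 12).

MRS = 1

MU_x = 2·(x−3)·(y−3)^2, MU_y = 2·(x−3)^2·(y−3).
MRS = (y−3)/(x−3).
At (12, 12): MRS = 1.
That is, one extra unit of x is worth 1 units of y at the margin.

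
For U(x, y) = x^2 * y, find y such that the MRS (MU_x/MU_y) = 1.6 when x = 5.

MU_x = 2·x·y and MU_y = x^2.
MRS = MU_x/MU_y = (2/1)·y/x.
Substitute x = 5: MRS = y/2.5. Setting y/2.5 = 1.6 gives y = 1.6·2.5 = 4.

y = 4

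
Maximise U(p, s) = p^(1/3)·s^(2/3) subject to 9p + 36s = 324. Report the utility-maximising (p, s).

MU_p = 1/3·p^(-2/3)·s^(2/3) and MU_s = 2/3·p^(1/3)·s^(-1/3).
MRS = MU_p/MU_s = (0.5)·s/p.
Tangency: set MRS = p_p/p_s = 9/36 = 0.25.
So (0.5)·s/p = 0.25, i.e. s = 0.5·p.
Substitute into the budget 9·p + 36·s = 324: 27·p = 324, so p* = 12.
Then s* = 0.5·12 = 6.

p* = 12, s* = 6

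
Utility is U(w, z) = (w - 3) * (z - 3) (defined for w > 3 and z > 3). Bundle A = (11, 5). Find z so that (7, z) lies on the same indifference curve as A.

U(11, 5) = 16.
Set U(7, z) = 16 and solve.
With w = 7: (7 − 3) = 4, so (z − 3) = 16/4 = 4.
So z = 3 + 4 = 7.
Check: U(7, 7) = 16.

z = 7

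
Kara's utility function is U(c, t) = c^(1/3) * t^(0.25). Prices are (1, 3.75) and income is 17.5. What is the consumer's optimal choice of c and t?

MU_c = 1/3·c^(-2/3)·t^(0.25) and MU_t = 0.25·c^(1/3)·t^(-0.75).
MRS = MU_c/MU_t = (4/3)·t/c.
Tangency: set MRS = p_c/p_t = 1/3.75 = 4/15.
So (4/3)·t/c = 4/15, i.e. t = 0.2·c.
Substitute into the budget 1·c + 3.75·t = 17.5: 1.75·c = 17.5, so c* = 10.
Then t* = 0.2·10 = 2.

c* = 10, t* = 2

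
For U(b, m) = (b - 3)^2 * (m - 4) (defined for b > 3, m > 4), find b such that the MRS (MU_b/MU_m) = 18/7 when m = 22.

MU_b = 2·(b−3)·(m−4), MU_m = (b−3)^2.
MRS = (2/1)·(m−4)/(b−3).
Substitute m = 22: MRS = 36/(b − 3). Setting this equal to 18/7 gives b − 3 = 36/(18/7) = 14, so b = 17.

b = 17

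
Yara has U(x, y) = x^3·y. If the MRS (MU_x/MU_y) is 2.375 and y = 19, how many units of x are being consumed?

MU_x = 3·x^2·y and MU_y = x^3.
MRS = MU_x/MU_y = (3/1)·y/x.
Substitute y = 19: MRS = 57/x. Setting 57/x = 2.375 gives x = 57/2.375 = 24.

x = 24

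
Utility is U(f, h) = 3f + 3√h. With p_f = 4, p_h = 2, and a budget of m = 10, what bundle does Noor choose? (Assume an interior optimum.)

f* = 2, h* = 1

MU_f = 3, MU_h = 3/(2√h).
MRS = 3 ÷ (3/(2√h)).
Tangency: set MRS = p_f/p_h = 4/2 = 2.
MRS depends only on h: 2·√h = 2 ⇒ √h = 2/2 = 1 ⇒ h* = 1.
From the budget, 4·f = 10 − 2·1 = 8, so f* = 2.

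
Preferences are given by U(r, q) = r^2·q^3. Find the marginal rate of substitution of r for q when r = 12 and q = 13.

MRS = 13/18

MU_r = 2·r·q^3 and MU_q = 3·r^2·q^2.
MRS = MU_r/MU_q = (2/3)·q/r.
At (12, 13): MRS = 13/18.
So at (12, 13) the consumer would give up 13/18 units of q for one more unit of r.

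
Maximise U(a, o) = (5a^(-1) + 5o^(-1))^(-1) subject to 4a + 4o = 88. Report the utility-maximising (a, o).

a* = 11, o* = 11

For CES with ρ = -1, MRS = (o/a)^2.
Tangency: set MRS = p_a/p_o = 4/4 = 1.
So (o/a)^2 = 1; taking the square root, o/a = 1, i.e. o = a.
Substitute into the budget 4·a + 4·o = 88: 8·a = 88, so a* = 11 and o* = 11.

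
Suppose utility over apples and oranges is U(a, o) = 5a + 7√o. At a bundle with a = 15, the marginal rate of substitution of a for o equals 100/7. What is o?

o = 100

MU_a = 5, MU_o = 7/(2√o).
MRS = 5 ÷ (7/(2√o)).
MRS depends only on o: (10/7)·√o = 100/7 ⇒ √o = (100/7)/(10/7) = 10 ⇒ o = 100.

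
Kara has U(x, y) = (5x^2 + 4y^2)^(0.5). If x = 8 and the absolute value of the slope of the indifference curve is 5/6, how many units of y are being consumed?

For CES with ρ = 2, MRS = (5/4)·(y/x)^(-1).
Setting (5/4)·(y/8)^(-1) = 5/6 gives (y/8)^(-1) = 2/3, so y/8 = 1.5 and y = 12.

y = 12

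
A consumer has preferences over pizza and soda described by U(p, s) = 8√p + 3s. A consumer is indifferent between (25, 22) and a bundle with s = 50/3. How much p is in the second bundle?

U(25, 22) = 106.
Set U(p, 50/3) = 106 and solve.
With s = 50/3: 8√p = 106 − 3·50/3 = 56, so √p = 7 and p = 49.
Check: U(49, 50/3) = 106.

p = 49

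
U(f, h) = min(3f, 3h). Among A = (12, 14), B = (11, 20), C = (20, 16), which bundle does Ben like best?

Evaluate utility at each bundle:
U(A) = 36.
U(B) = 33.
U(C) = 48.
Highest utility is C, so C ≻ A ≻ B.

Bundle C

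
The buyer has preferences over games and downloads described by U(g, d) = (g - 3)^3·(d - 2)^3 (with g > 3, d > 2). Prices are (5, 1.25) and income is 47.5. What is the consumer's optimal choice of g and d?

MU_g = 3·(g−3)^2·(d−2)^3, MU_d = 3·(g−3)^3·(d−2)^2.
MRS = (d−2)/(g−3).
Tangency: set MRS = p_g/p_d = 5/1.25 = 4.
So (d − 2)/(g − 3) = 4, i.e. (d − 2) = 4·(g − 3).
Rewrite the budget in excess-of-subsistence terms: 5·(g − 3) + 1.25·(d − 2) = 47.5 − 5·3 − 1.25·2 = 30.
Substituting, 10·(g − 3) = 30, so g − 3 = 3 and g* = 6.
Then d − 2 = 4·3 = 12, so d* = 14.

g* = 6, d* = 14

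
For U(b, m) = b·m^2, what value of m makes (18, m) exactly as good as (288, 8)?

m = 32

U(288, 8) = 18432.
Set U(18, m) = 18432 and solve.
With b = 18: m^2 = 18432/18 = 1024; taking the square root, m = 32.
Check: U(18, 32) = 18432.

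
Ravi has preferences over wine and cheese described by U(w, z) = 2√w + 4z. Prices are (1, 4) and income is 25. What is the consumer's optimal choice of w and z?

MU_w = 2/(2√w), MU_z = 4.
MRS = 2/(2√w) ÷ 4.
Tangency: set MRS = p_w/p_z = 1/4 = 0.25.
MRS depends only on w: 0.25/√w = 0.25 ⇒ √w = 0.25/0.25 = 1 ⇒ w* = 1.
From the budget, 4·z = 25 − 1·1 = 24, so z* = 6.

w* = 1, z* = 6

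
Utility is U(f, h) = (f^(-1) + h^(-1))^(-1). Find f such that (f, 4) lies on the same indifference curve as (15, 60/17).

U depends on (f, h) only through S = f^(-1) + h^(-1), so equal utility means equal S. At (15, 60/17): S = 0.35.
With h = 4: 4^(-1) = 0.25, so f^(-1) = 0.35 − 0.25 = 0.1.
Hence f = 1/0.1 = 10.
Check: U(10, 4) = 2.8571.

f = 10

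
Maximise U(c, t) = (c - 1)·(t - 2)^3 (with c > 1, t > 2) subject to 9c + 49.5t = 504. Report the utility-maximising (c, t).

MU_c = (t−2)^3, MU_t = 3·(c−1)·(t−2)^2.
MRS = (1/3)·(t−2)/(c−1).
Tangency: set MRS = p_c/p_t = 9/49.5 = 2/11.
So (1/3)·(t − 2)/(c − 1) = 2/11, i.e. (t − 2) = (6/11)·(c − 1).
Rewrite the budget in excess-of-subsistence terms: 9·(c − 1) + 49.5·(t − 2) = 504 − 9·1 − 49.5·2 = 396.
Substituting, 36·(c − 1) = 396, so c − 1 = 11 and c* = 12.
Then t − 2 = (6/11)·11 = 6, so t* = 8.

c* = 12, t* = 8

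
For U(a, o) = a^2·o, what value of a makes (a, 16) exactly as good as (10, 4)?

U(10, 4) = 400.
Set U(a, 16) = 400 and solve.
With o = 16: a^2 = 400/16 = 25; taking the square root, a = 5.
Check: U(5, 16) = 400.

a = 5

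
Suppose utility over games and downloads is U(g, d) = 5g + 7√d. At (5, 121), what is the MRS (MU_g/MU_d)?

MU_g = 5, MU_d = 7/(2√d).
MRS = 5 ÷ (7/(2√d)).
At (5, 121): MRS = 110/7.
So at (5, 121) the consumer would give up 110/7 units of d for one more unit of g.

MRS = 110/7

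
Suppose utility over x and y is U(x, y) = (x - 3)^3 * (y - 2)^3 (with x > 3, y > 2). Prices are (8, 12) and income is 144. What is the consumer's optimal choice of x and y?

x* = 9, y* = 6

MU_x = 3·(x−3)^2·(y−2)^3, MU_y = 3·(x−3)^3·(y−2)^2.
MRS = (y−2)/(x−3).
Tangency: set MRS = p_x/p_y = 8/12 = 2/3.
So (y − 2)/(x − 3) = 2/3, i.e. (y − 2) = (2/3)·(x − 3).
Rewrite the budget in excess-of-subsistence terms: 8·(x − 3) + 12·(y − 2) = 144 − 8·3 − 12·2 = 96.
Substituting, 16·(x − 3) = 96, so x − 3 = 6 and x* = 9.
Then y − 2 = (2/3)·6 = 4, so y* = 6.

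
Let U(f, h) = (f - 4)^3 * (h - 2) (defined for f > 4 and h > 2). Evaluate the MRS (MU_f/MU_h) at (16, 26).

MU_f = 3·(f−4)^2·(h−2), MU_h = (f−4)^3.
MRS = (3/1)·(h−2)/(f−4).
At (16, 26): MRS = 6.
The indifference curve has slope −6 at this bundle.

MRS = 6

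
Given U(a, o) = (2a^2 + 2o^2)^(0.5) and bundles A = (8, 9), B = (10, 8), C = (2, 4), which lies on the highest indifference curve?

Evaluate utility at each bundle:
U(A) = 17.029.
U(B) = 18.111.
U(C) = 6.325.
Highest utility is B, so B ≻ A ≻ C.

Bundle B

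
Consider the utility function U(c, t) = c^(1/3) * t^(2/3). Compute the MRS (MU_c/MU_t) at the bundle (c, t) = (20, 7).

MU_c = 1/3·c^(-2/3)·t^(2/3) and MU_t = 2/3·c^(1/3)·t^(-1/3).
MRS = MU_c/MU_t = (0.5)·t/c.
At (20, 7): MRS = 7/40.
The indifference curve has slope −7/40 at this bundle.

MRS = 7/40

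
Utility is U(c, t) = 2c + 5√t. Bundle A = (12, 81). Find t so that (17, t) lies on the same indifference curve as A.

U(12, 81) = 69.
Set U(17, t) = 69 and solve.
With c = 17: 5√t = 69 − 2·17 = 35, so √t = 7 and t = 49.
Check: U(17, 49) = 69.

t = 49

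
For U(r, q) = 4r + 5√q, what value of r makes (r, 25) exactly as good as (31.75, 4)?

U(31.75, 4) = 137.
Set U(r, 25) = 137 and solve.
With q = 25: √25 = 5, so 4r = 137 − 5·5 = 112 and r = 28.
Check: U(28, 25) = 137.

r = 28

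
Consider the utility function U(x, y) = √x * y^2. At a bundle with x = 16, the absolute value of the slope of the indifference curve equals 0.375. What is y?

y = 24

MU_x = 0.5·x^(-0.5)·y^2 and MU_y = 2·√x·y.
MRS = MU_x/MU_y = (0.25)·y/x.
Substitute x = 16: MRS = y/64. Setting y/64 = 0.375 gives y = 0.375·64 = 24.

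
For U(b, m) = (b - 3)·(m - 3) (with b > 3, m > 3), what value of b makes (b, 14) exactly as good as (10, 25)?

U(10, 25) = 154.
Set U(b, 14) = 154 and solve.
With m = 14: (14 − 3) = 11, so (b − 3) = 154/11 = 14.
So b = 3 + 14 = 17.
Check: U(17, 14) = 154.

b = 17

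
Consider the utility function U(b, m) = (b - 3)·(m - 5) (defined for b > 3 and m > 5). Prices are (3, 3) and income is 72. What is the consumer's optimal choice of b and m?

MU_b = (m−5), MU_m = (b−3).
MRS = (m−5)/(b−3).
Tangency: set MRS = p_b/p_m = 3/3 = 1.
So (m − 5)/(b − 3) = 1, i.e. (m − 5) = (b − 3).
Rewrite the budget in excess-of-subsistence terms: 3·(b − 3) + 3·(m − 5) = 72 − 3·3 − 3·5 = 48.
Substituting, 6·(b − 3) = 48, so b − 3 = 8 and b* = 11.
Then m − 5 = 8, so m* = 13.

b* = 11, m* = 13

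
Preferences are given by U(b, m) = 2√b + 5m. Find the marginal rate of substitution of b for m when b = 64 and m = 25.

MU_b = 2/(2√b), MU_m = 5.
MRS = 2/(2√b) ÷ 5.
At (64, 25): MRS = 1/40.
So at (64, 25) the consumer would give up 1/40 units of m for one more unit of b.

MRS = 1/40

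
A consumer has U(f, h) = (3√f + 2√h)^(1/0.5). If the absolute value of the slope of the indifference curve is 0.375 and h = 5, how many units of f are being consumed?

f = 80

For CES with ρ = 0.5, MRS = (3/2)·√(h/f).
Setting (3/2)·√(5/f) = 0.375 gives √(5/f) = 0.25, so 5/f = 1/16 and f = 80.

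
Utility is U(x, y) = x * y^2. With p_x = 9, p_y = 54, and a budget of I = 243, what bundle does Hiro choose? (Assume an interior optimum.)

x* = 9, y* = 3

MU_x = y^2 and MU_y = 2·x·y.
MRS = MU_x/MU_y = (1/2)·y/x.
Tangency: set MRS = p_x/p_y = 9/54 = 1/6.
So (1/2)·y/x = 1/6, i.e. y = (1/3)·x.
Substitute into the budget 9·x + 54·y = 243: 27·x = 243, so x* = 9.
Then y* = (1/3)·9 = 3.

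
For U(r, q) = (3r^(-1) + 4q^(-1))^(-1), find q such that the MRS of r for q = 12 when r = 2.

q = 8

For CES with ρ = -1, MRS = (3/4)·(q/r)^2.
Setting (3/4)·(q/2)^2 = 12 gives (q/2)^2 = 16, so q/2 = 4 and q = 8.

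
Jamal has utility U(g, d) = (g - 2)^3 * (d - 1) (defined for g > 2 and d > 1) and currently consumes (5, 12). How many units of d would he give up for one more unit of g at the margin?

MU_g = 3·(g−2)^2·(d−1), MU_d = (g−2)^3.
MRS = (3/1)·(d−1)/(g−2).
At (5, 12): MRS = 11.
That is, one extra unit of g is worth 11 units of d at the margin.

MRS = 11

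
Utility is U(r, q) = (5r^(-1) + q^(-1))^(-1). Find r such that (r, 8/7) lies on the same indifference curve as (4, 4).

U depends on (r, q) only through S = 5r^(-1) + q^(-1), so equal utility means equal S. At (4, 4): S = 1.5.
With q = 8/7: (8/7)^(-1) = 0.875, so 5r^(-1) = 1.5 − 0.875 = 0.625, i.e. r^(-1) = 0.125.
Hence r = 1/0.125 = 8.
Check: U(8, 8/7) = 0.6667.

r = 8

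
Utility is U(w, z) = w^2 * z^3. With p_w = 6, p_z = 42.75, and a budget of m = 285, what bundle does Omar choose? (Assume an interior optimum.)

MU_w = 2·w·z^3 and MU_z = 3·w^2·z^2.
MRS = MU_w/MU_z = (2/3)·z/w.
Tangency: set MRS = p_w/p_z = 6/42.75 = 8/57.
So (2/3)·z/w = 8/57, i.e. z = (4/19)·w.
Substitute into the budget 6·w + 42.75·z = 285: 15·w = 285, so w* = 19.
Then z* = (4/19)·19 = 4.

w* = 19, z* = 4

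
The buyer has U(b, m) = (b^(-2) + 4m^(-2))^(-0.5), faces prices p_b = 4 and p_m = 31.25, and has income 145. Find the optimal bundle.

b* = 5, m* = 4

For CES with ρ = -2, MRS = (1/4)·(m/b)^3.
Tangency: set MRS = p_b/p_m = 4/31.25 = 16/125.
So (m/b)^3 = 64/125; taking the cube root, m/b = 0.8, i.e. m = 0.8·b.
Substitute into the budget 4·b + 31.25·m = 145: 29·b = 145, so b* = 5 and m* = 0.8·5 = 4.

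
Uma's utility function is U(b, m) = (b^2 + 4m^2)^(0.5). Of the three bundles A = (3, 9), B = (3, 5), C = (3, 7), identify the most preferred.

Bundle A

Evaluate utility at each bundle:
U(A) = 18.248.
U(B) = 10.440.
U(C) = 14.318.
Highest utility is A, so A ≻ C ≻ B.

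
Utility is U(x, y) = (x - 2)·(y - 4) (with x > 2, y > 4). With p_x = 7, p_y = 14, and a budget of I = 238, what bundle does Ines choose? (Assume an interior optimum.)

MU_x = (y−4), MU_y = (x−2).
MRS = (y−4)/(x−2).
Tangency: set MRS = p_x/p_y = 7/14 = 0.5.
So (y − 4)/(x − 2) = 0.5, i.e. (y − 4) = 0.5·(x − 2).
Rewrite the budget in excess-of-subsistence terms: 7·(x − 2) + 14·(y − 4) = 238 − 7·2 − 14·4 = 168.
Substituting, 14·(x − 2) = 168, so x − 2 = 12 and x* = 14.
Then y − 4 = 0.5·12 = 6, so y* = 10.

x* = 14, y* = 10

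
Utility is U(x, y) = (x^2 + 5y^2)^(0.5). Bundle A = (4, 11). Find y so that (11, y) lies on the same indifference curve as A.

y = 10

U depends on (x, y) only through S = x^2 + 5y^2, so equal utility means equal S. At (4, 11): S = 621.
With x = 11: 11^2 = 121, so 5y^2 = 621 − 121 = 500, i.e. y^2 = 100.
Hence y = √100 = 10.
Check: U(11, 10) = 24.9199.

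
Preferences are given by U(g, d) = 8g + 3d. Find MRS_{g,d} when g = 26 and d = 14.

MU_g = 8, MU_d = 3, so MRS = 8/3 at every bundle.
At (26, 14): MRS = 8/3.
So at (26, 14) the consumer would give up 8/3 units of d for one more unit of g.

MRS = 8/3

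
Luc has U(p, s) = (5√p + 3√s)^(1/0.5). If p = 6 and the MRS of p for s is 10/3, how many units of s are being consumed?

For CES with ρ = 0.5, MRS = (5/3)·√(s/p).
Setting (5/3)·√(s/6) = 10/3 gives √(s/6) = 2, so s/6 = 4 and s = 24.

s = 24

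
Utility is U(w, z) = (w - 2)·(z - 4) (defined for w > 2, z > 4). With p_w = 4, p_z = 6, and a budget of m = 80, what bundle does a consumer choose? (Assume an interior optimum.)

MU_w = (z−4), MU_z = (w−2).
MRS = (z−4)/(w−2).
Tangency: set MRS = p_w/p_z = 4/6 = 2/3.
So (z − 4)/(w − 2) = 2/3, i.e. (z − 4) = (2/3)·(w − 2).
Rewrite the budget in excess-of-subsistence terms: 4·(w − 2) + 6·(z − 4) = 80 − 4·2 − 6·4 = 48.
Substituting, 8·(w − 2) = 48, so w − 2 = 6 and w* = 8.
Then z − 4 = (2/3)·6 = 4, so z* = 8.

w* = 8, z* = 8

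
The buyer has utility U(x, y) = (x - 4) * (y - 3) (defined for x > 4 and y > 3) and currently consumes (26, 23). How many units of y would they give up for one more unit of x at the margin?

MU_x = (y−3), MU_y = (x−4).
MRS = (y−3)/(x−4).
At (26, 23): MRS = 10/11.
So at (26, 23) the consumer would give up 10/11 units of y for one more unit of x.

MRS = 10/11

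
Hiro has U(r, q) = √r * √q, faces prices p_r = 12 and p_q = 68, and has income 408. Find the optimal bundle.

MU_r = 0.5·r^(-0.5)·√q and MU_q = 0.5·√r·q^(-0.5).
MRS = MU_r/MU_q = q/r.
Tangency: set MRS = p_r/p_q = 12/68 = 3/17.
So q/r = 3/17, i.e. q = (3/17)·r.
Substitute into the budget 12·r + 68·q = 408: 24·r = 408, so r* = 17.
Then q* = (3/17)·17 = 3.

r* = 17, q* = 3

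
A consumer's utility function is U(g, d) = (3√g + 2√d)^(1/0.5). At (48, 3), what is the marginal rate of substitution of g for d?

For CES with ρ = 0.5, MRS = (3/2)·√(d/g).
At (48, 3): MRS = 0.375.
The indifference curve has slope −0.375 at this bundle.

MRS = 0.375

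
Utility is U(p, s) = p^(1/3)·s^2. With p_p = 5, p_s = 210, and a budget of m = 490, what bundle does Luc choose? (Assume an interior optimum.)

MU_p = 1/3·p^(-2/3)·s^2 and MU_s = 2·p^(1/3)·s.
MRS = MU_p/MU_s = (1/6)·s/p.
Tangency: set MRS = p_p/p_s = 5/210 = 1/42.
So (1/6)·s/p = 1/42, i.e. s = (1/7)·p.
Substitute into the budget 5·p + 210·s = 490: 35·p = 490, so p* = 14.
Then s* = (1/7)·14 = 2.

p* = 14, s* = 2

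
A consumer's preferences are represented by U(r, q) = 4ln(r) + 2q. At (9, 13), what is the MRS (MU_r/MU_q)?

MRS = 2/9

MU_r = 4/r, MU_q = 2.
MRS = 4/r ÷ 2.
At (9, 13): MRS = 2/9.
So at (9, 13) the consumer would give up 2/9 units of q for one more unit of r.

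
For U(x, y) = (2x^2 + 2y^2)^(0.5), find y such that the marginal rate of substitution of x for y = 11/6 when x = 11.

y = 6

For CES with ρ = 2, MRS = (y/x)^(-1).
Setting (y/11)^(-1) = 11/6 gives y/11 = 6/11 and y = 6.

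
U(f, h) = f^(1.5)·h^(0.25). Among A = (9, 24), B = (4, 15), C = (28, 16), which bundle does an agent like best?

Bundle C

Evaluate utility at each bundle:
U(A) = 59.761.
U(B) = 15.744.
U(C) = 296.324.
Highest utility is C, so C ≻ A ≻ B.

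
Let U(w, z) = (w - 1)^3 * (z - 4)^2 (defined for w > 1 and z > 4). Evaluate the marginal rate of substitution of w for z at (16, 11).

MU_w = 3·(w−1)^2·(z−4)^2, MU_z = 2·(w−1)^3·(z−4).
MRS = (3/2)·(z−4)/(w−1).
At (16, 11): MRS = 0.7.
The indifference curve has slope −0.7 at this bundle.

MRS = 0.7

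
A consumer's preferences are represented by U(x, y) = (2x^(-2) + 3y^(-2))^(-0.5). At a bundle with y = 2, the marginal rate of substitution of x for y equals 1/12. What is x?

x = 4

For CES with ρ = -2, MRS = (2/3)·(y/x)^3.
Setting (2/3)·(2/x)^3 = 1/12 gives (2/x)^3 = 0.125, so 2/x = 0.5 and x = 4.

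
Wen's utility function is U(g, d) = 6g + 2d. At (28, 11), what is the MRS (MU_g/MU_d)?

MU_g = 6, MU_d = 2, so MRS = 6/2 = 3 at every bundle.
At (28, 11): MRS = 3.
That is, one extra unit of g is worth 3 units of d at the margin.

MRS = 3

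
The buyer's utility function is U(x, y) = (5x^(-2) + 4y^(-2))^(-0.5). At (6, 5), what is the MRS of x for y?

MRS = 625/864

For CES with ρ = -2, MRS = (5/4)·(y/x)^3.
At (6, 5): MRS = 625/864.
So at (6, 5) the consumer would give up 625/864 units of y for one more unit of x.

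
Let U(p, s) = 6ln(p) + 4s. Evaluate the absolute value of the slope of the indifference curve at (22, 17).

MU_p = 6/p, MU_s = 4.
MRS = 6/p ÷ 4.
At (22, 17): MRS = 3/44.
That is, one extra unit of p is worth 3/44 units of s at the margin.

MRS = 3/44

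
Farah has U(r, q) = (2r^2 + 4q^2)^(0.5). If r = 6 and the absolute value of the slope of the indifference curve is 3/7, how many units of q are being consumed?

q = 7

For CES with ρ = 2, MRS = (2/4)·(q/r)^(-1).
Setting (2/4)·(q/6)^(-1) = 3/7 gives (q/6)^(-1) = 6/7, so q/6 = 7/6 and q = 7.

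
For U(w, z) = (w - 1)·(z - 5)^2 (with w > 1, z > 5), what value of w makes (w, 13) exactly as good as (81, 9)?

w = 21

U(81, 9) = 1280.
Set U(w, 13) = 1280 and solve.
With z = 13: (13 − 5)^2 = 64, so (w − 1) = 1280/64 = 20.
So w = 1 + 20 = 21.
Check: U(21, 13) = 1280.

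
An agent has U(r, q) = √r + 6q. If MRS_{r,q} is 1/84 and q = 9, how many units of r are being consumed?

MU_r = 1/(2√r), MU_q = 6.
MRS = 1/(2√r) ÷ 6.
MRS depends only on r: (1/12)/√r = 1/84 ⇒ √r = (1/12)/(1/84) = 7 ⇒ r = 49.

r = 49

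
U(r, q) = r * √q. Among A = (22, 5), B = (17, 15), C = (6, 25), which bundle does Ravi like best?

Bundle B

Evaluate utility at each bundle:
U(A) = 49.193.
U(B) = 65.841.
U(C) = 30.000.
Highest utility is B, so B ≻ A ≻ C.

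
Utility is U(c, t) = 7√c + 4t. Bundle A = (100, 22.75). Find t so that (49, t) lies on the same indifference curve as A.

U(100, 22.75) = 161.
Set U(49, t) = 161 and solve.
With c = 49: √49 = 7, so 4t = 161 − 7·7 = 112 and t = 28.
Check: U(49, 28) = 161.

t = 28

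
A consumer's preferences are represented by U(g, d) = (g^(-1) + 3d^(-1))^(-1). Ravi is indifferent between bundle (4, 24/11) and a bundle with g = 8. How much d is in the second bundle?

d = 2

U depends on (g, d) only through S = g^(-1) + 3d^(-1), so equal utility means equal S. At (4, 24/11): S = 1.625.
With g = 8: 8^(-1) = 0.125, so 3d^(-1) = 1.625 − 0.125 = 1.5, i.e. d^(-1) = 0.5.
Hence d = 1/0.5 = 2.
Check: U(8, 2) = 0.6154.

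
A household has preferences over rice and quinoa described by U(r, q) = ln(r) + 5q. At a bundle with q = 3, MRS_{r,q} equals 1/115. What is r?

r = 23

MU_r = 1/r, MU_q = 5.
MRS = 1/r ÷ 5.
MRS depends only on r: 0.2/r = 1/115 ⇒ r = 0.2/(1/115) = 23.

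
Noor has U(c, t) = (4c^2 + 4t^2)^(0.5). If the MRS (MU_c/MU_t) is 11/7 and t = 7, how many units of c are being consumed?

For CES with ρ = 2, MRS = (t/c)^(-1).
Setting (7/c)^(-1) = 11/7 gives 7/c = 7/11 and c = 11.

c = 11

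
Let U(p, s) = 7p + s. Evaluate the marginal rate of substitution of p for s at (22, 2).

MU_p = 7, MU_s = 1, so MRS = 7/1 = 7 at every bundle.
At (22, 2): MRS = 7.
The indifference curve has slope −7 at this bundle.

MRS = 7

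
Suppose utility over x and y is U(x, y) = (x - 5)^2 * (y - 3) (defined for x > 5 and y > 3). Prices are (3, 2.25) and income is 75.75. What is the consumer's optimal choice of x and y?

MU_x = 2·(x−5)·(y−3), MU_y = (x−5)^2.
MRS = (2/1)·(y−3)/(x−5).
Tangency: set MRS = p_x/p_y = 3/2.25 = 4/3.
So (2/1)·(y − 3)/(x − 5) = 4/3, i.e. (y − 3) = (2/3)·(x − 5).
Rewrite the budget in excess-of-subsistence terms: 3·(x − 5) + 2.25·(y − 3) = 75.75 − 3·5 − 2.25·3 = 54.
Substituting, 4.5·(x − 5) = 54, so x − 5 = 12 and x* = 17.
Then y − 3 = (2/3)·12 = 8, so y* = 11.

x* = 17, y* = 11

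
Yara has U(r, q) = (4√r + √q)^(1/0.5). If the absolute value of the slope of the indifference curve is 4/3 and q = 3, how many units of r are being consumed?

r = 27

For CES with ρ = 0.5, MRS = (4/1)·√(q/r).
Setting (4/1)·√(3/r) = 4/3 gives √(3/r) = 1/3, so 3/r = 1/9 and r = 27.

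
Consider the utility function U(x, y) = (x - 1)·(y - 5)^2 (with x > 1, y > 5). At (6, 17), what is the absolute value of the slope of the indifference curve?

MRS = 1.2

MU_x = (y−5)^2, MU_y = 2·(x−1)·(y−5).
MRS = (1/2)·(y−5)/(x−1).
At (6, 17): MRS = 1.2.
The indifference curve has slope −1.2 at this bundle.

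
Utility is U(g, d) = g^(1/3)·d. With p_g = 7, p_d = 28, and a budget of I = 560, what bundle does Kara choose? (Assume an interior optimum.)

g* = 20, d* = 15

MU_g = 1/3·g^(-2/3)·d and MU_d = g^(1/3).
MRS = MU_g/MU_d = (1/3)·d/g.
Tangency: set MRS = p_g/p_d = 7/28 = 0.25.
So (1/3)·d/g = 0.25, i.e. d = 0.75·g.
Substitute into the budget 7·g + 28·d = 560: 28·g = 560, so g* = 20.
Then d* = 0.75·20 = 15.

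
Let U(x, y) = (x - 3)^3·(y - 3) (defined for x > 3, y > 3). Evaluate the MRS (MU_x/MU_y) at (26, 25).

MRS = 66/23

MU_x = 3·(x−3)^2·(y−3), MU_y = (x−3)^3.
MRS = (3/1)·(y−3)/(x−3).
At (26, 25): MRS = 66/23.
That is, one extra unit of x is worth 66/23 units of y at the margin.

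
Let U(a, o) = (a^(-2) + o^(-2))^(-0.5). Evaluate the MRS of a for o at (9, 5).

MRS = 125/729

For CES with ρ = -2, MRS = (o/a)^3.
At (9, 5): MRS = 125/729.
That is, one extra unit of a is worth 125/729 units of o at the margin.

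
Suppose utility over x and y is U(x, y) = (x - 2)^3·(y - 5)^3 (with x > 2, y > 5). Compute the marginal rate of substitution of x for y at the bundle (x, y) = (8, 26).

MRS = 3.5

MU_x = 3·(x−2)^2·(y−5)^3, MU_y = 3·(x−2)^3·(y−5)^2.
MRS = (y−5)/(x−2).
At (8, 26): MRS = 3.5.
The indifference curve has slope −3.5 at this bundle.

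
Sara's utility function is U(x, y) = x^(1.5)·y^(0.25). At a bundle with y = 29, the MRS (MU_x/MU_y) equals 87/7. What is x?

x = 14

MU_x = 1.5·√x·y^(0.25) and MU_y = 0.25·x^(1.5)·y^(-0.75).
MRS = MU_x/MU_y = (6)·y/x.
Substitute y = 29: MRS = 174/x. Setting 174/x = 87/7 gives x = 174/(87/7) = 14.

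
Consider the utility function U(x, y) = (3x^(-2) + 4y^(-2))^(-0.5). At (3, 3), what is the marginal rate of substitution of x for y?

For CES with ρ = -2, MRS = (3/4)·(y/x)^3.
At (3, 3): MRS = 0.75.
The indifference curve has slope −0.75 at this bundle.

MRS = 0.75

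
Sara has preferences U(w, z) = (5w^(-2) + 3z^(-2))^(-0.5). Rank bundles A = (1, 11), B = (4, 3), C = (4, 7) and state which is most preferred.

Bundle C

Evaluate utility at each bundle:
U(A) = 0.446.
U(B) = 1.244.
U(C) = 1.636.
Highest utility is C, so C ≻ B ≻ A.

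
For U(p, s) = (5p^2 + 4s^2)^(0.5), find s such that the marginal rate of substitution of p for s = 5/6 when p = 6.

For CES with ρ = 2, MRS = (5/4)·(s/p)^(-1).
Setting (5/4)·(s/6)^(-1) = 5/6 gives (s/6)^(-1) = 2/3, so s/6 = 1.5 and s = 9.

s = 9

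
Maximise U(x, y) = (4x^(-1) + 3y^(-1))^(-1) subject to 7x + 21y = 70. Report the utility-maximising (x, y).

For CES with ρ = -1, MRS = (4/3)·(y/x)^2.
Tangency: set MRS = p_x/p_y = 7/21 = 1/3.
So (y/x)^2 = 0.25; taking the square root, y/x = 0.5, i.e. y = 0.5·x.
Substitute into the budget 7·x + 21·y = 70: 17.5·x = 70, so x* = 4 and y* = 0.5·4 = 2.

x* = 4, y* = 2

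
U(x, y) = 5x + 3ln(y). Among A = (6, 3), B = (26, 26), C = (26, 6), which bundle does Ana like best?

Evaluate utility at each bundle:
U(A) = 33.296.
U(B) = 139.774.
U(C) = 135.375.
Highest utility is B, so B ≻ C ≻ A.

Bundle B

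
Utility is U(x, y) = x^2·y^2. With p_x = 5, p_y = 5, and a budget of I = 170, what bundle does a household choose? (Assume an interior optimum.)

MU_x = 2·x·y^2 and MU_y = 2·x^2·y.
MRS = MU_x/MU_y = y/x.
Tangency: set MRS = p_x/p_y = 5/5 = 1.
So y/x = 1, i.e. y = x.
Substitute into the budget 5·x + 5·y = 170: 10·x = 170, so x* = 17.
Then y* = 17.

x* = 17, y* = 17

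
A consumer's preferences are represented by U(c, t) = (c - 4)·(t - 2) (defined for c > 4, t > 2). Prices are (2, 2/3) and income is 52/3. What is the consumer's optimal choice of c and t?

c* = 6, t* = 8

MU_c = (t−2), MU_t = (c−4).
MRS = (t−2)/(c−4).
Tangency: set MRS = p_c/p_t = 2/(2/3) = 3.
So (t − 2)/(c − 4) = 3, i.e. (t − 2) = 3·(c − 4).
Rewrite the budget in excess-of-subsistence terms: 2·(c − 4) + (2/3)·(t − 2) = 52/3 − 2·4 − (2/3)·2 = 8.
Substituting, 4·(c − 4) = 8, so c − 4 = 2 and c* = 6.
Then t − 2 = 3·2 = 6, so t* = 8.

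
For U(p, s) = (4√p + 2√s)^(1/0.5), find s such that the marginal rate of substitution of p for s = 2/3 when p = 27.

s = 3

For CES with ρ = 0.5, MRS = (4/2)·√(s/p).
Setting (4/2)·√(s/27) = 2/3 gives √(s/27) = 1/3, so s/27 = 1/9 and s = 3.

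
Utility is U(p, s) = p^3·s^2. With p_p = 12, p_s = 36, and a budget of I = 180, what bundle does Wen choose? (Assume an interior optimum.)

p* = 9, s* = 2

MU_p = 3·p^2·s^2 and MU_s = 2·p^3·s.
MRS = MU_p/MU_s = (3/2)·s/p.
Tangency: set MRS = p_p/p_s = 12/36 = 1/3.
So (3/2)·s/p = 1/3, i.e. s = (2/9)·p.
Substitute into the budget 12·p + 36·s = 180: 20·p = 180, so p* = 9.
Then s* = (2/9)·9 = 2.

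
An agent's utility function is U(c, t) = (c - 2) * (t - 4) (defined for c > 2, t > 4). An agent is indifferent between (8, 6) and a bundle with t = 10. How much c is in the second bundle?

c = 4

U(8, 6) = 12.
Set U(c, 10) = 12 and solve.
With t = 10: (10 − 4) = 6, so (c − 2) = 12/6 = 2.
So c = 2 + 2 = 4.
Check: U(4, 10) = 12.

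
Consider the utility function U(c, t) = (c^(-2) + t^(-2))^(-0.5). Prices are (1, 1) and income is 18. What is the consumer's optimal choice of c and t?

For CES with ρ = -2, MRS = (t/c)^3.
Tangency: set MRS = p_c/p_t = 1/1 = 1.
So (t/c)^3 = 1; taking the cube root, t/c = 1, i.e. t = c.
Substitute into the budget 1·c + 1·t = 18: 2·c = 18, so c* = 9 and t* = 9.

c* = 9, t* = 9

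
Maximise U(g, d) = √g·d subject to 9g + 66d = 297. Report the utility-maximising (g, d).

MU_g = 0.5·g^(-0.5)·d and MU_d = √g.
MRS = MU_g/MU_d = (0.5)·d/g.
Tangency: set MRS = p_g/p_d = 9/66 = 3/22.
So (0.5)·d/g = 3/22, i.e. d = (3/11)·g.
Substitute into the budget 9·g + 66·d = 297: 27·g = 297, so g* = 11.
Then d* = (3/11)·11 = 3.

g* = 11, d* = 3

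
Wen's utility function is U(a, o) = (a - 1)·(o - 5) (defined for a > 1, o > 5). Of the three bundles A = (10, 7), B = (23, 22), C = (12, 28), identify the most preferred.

Evaluate utility at each bundle:
U(A) = 18.
U(B) = 374.
U(C) = 253.
Highest utility is B, so B ≻ C ≻ A.

Bundle B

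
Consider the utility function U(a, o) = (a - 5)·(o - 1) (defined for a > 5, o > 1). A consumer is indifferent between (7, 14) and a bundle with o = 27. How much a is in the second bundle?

a = 6

U(7, 14) = 26.
Set U(a, 27) = 26 and solve.
With o = 27: (27 − 1) = 26, so (a − 5) = 26/26 = 1.
So a = 5 + 1 = 6.
Check: U(6, 27) = 26.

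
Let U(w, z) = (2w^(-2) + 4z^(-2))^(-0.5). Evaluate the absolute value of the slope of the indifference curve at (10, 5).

MRS = 1/16

For CES with ρ = -2, MRS = (2/4)·(z/w)^3.
At (10, 5): MRS = 1/16.
That is, one extra unit of w is worth 1/16 units of z at the margin.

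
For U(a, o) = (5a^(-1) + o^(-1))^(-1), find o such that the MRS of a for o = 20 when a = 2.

For CES with ρ = -1, MRS = (5/1)·(o/a)^2.
Setting (5/1)·(o/2)^2 = 20 gives (o/2)^2 = 4, so o/2 = 2 and o = 4.

o = 4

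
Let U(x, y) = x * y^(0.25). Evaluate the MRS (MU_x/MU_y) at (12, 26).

MU_x = y^(0.25) and MU_y = 0.25·x·y^(-0.75).
MRS = MU_x/MU_y = (4)·y/x.
At (12, 26): MRS = 26/3.
That is, one extra unit of x is worth 26/3 units of y at the margin.

MRS = 26/3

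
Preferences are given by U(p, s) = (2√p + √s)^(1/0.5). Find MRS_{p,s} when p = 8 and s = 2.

MRS = 1

For CES with ρ = 0.5, MRS = (2/1)·√(s/p).
At (8, 2): MRS = 1.
So at (8, 2) the consumer would give up 1 units of s for one more unit of p.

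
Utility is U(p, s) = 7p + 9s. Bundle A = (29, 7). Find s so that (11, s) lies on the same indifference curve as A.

U(29, 7) = 266.
Set U(11, s) = 266 and solve.
7·11 + 9s = 266 ⇒ 9s = 189 ⇒ s = 21.
Check: U(11, 21) = 266.

s = 21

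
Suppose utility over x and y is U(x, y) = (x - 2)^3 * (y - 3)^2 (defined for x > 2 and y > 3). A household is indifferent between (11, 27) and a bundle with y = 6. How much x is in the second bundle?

U(11, 27) = 419904.
Set U(x, 6) = 419904 and solve.
With y = 6: (6 − 3)^2 = 9, so (x − 2)^3 = 419904/9 = 46656.
Taking the cube root (with x > 2): x − 2 = 36, so x = 38.
Check: U(38, 6) = 419904.

x = 38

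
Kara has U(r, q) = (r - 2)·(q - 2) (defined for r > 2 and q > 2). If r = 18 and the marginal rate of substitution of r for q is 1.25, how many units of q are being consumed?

q = 22

MU_r = (q−2), MU_q = (r−2).
MRS = (q−2)/(r−2).
Substitute r = 18: MRS = (q − 2)/16. Setting this equal to 1.25 gives q − 2 = 1.25·16 = 20, so q = 22.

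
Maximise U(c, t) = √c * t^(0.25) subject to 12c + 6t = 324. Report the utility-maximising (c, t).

MU_c = 0.5·c^(-0.5)·t^(0.25) and MU_t = 0.25·√c·t^(-0.75).
MRS = MU_c/MU_t = (2)·t/c.
Tangency: set MRS = p_c/p_t = 12/6 = 2.
So (2)·t/c = 2, i.e. t = c.
Substitute into the budget 12·c + 6·t = 324: 18·c = 324, so c* = 18.
Then t* = 18.

c* = 18, t* = 18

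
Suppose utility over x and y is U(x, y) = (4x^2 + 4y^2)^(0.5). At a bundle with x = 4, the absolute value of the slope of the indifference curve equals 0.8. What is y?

For CES with ρ = 2, MRS = (y/x)^(-1).
Setting (y/4)^(-1) = 0.8 gives y/4 = 1.25 and y = 5.

y = 5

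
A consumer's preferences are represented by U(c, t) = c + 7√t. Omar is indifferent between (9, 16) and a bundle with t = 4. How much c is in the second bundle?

U(9, 16) = 37.
Set U(c, 4) = 37 and solve.
With t = 4: √4 = 2, so c = 37 − 7·2 = 23.
Check: U(23, 4) = 37.

c = 23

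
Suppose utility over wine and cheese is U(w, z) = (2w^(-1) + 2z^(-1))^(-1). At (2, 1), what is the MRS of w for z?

MRS = 0.25

For CES with ρ = -1, MRS = (z/w)^2.
At (2, 1): MRS = 0.25.
The indifference curve has slope −0.25 at this bundle.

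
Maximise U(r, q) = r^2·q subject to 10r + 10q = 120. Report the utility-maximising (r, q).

r* = 8, q* = 4

MU_r = 2·r·q and MU_q = r^2.
MRS = MU_r/MU_q = (2/1)·q/r.
Tangency: set MRS = p_r/p_q = 10/10 = 1.
So (2/1)·q/r = 1, i.e. q = 0.5·r.
Substitute into the budget 10·r + 10·q = 120: 15·r = 120, so r* = 8.
Then q* = 0.5·8 = 4.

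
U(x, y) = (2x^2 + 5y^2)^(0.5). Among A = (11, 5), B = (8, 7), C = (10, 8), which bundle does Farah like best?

Evaluate utility at each bundle:
U(A) = 19.157.
U(B) = 19.313.
U(C) = 22.804.
Highest utility is C, so C ≻ B ≻ A.

Bundle C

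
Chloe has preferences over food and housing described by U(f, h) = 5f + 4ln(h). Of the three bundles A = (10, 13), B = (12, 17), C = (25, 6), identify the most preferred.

Evaluate utility at each bundle:
U(A) = 60.260.
U(B) = 71.333.
U(C) = 132.167.
Highest utility is C, so C ≻ B ≻ A.

Bundle C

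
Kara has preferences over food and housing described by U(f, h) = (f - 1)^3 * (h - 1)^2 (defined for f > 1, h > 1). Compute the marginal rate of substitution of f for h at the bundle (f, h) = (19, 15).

MRS = 7/6

MU_f = 3·(f−1)^2·(h−1)^2, MU_h = 2·(f−1)^3·(h−1).
MRS = (3/2)·(h−1)/(f−1).
At (19, 15): MRS = 7/6.
So at (19, 15) the consumer would give up 7/6 units of h for one more unit of f.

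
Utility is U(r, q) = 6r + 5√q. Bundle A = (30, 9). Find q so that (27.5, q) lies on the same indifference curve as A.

U(30, 9) = 195.
Set U(27.5, q) = 195 and solve.
With r = 27.5: 5√q = 195 − 6·27.5 = 30, so √q = 6 and q = 36.
Check: U(27.5, 36) = 195.

q = 36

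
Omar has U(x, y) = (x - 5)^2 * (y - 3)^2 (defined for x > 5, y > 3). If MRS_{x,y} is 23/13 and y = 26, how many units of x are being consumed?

MU_x = 2·(x−5)·(y−3)^2, MU_y = 2·(x−5)^2·(y−3).
MRS = (y−3)/(x−5).
Substitute y = 26: MRS = 23/(x − 5). Setting this equal to 23/13 gives x − 5 = 23/(23/13) = 13, so x = 18.

x = 18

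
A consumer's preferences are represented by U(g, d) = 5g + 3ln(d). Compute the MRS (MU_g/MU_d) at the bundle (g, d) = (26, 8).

MU_g = 5, MU_d = 3/d.
MRS = 5 ÷ (3/d).
At (26, 8): MRS = 40/3.
So at (26, 8) the consumer would give up 40/3 units of d for one more unit of g.

MRS = 40/3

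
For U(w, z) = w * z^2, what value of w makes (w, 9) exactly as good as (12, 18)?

U(12, 18) = 3888.
Set U(w, 9) = 3888 and solve.
With z = 9: 9^2 = 81, so w = 3888/81 = 48.
Check: U(48, 9) = 3888.

w = 48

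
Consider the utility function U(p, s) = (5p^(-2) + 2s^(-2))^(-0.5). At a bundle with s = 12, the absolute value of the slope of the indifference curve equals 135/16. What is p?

p = 8

For CES with ρ = -2, MRS = (5/2)·(s/p)^3.
Setting (5/2)·(12/p)^3 = 135/16 gives (12/p)^3 = 3.375, so 12/p = 1.5 and p = 8.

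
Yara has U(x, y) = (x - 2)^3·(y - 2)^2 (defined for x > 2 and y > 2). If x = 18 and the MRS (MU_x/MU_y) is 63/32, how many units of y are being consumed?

MU_x = 3·(x−2)^2·(y−2)^2, MU_y = 2·(x−2)^3·(y−2).
MRS = (3/2)·(y−2)/(x−2).
Substitute x = 18: MRS = (y − 2)/(32/3). Setting this equal to 63/32 gives y − 2 = (63/32)·(32/3) = 21, so y = 23.

y = 23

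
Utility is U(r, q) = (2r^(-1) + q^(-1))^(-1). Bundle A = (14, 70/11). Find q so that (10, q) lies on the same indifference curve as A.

q = 10

U depends on (r, q) only through S = 2r^(-1) + q^(-1), so equal utility means equal S. At (14, 70/11): S = 0.3.
With r = 10: 2·10^(-1) = 0.2, so q^(-1) = 0.3 − 0.2 = 0.1.
Hence q = 1/0.1 = 10.
Check: U(10, 10) = 3.3333.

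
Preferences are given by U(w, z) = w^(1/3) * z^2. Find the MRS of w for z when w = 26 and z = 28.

MRS = 7/39

MU_w = 1/3·w^(-2/3)·z^2 and MU_z = 2·w^(1/3)·z.
MRS = MU_w/MU_z = (1/6)·z/w.
At (26, 28): MRS = 7/39.
So at (26, 28) the consumer would give up 7/39 units of z for one more unit of w.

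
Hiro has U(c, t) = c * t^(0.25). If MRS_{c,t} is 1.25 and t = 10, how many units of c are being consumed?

MU_c = t^(0.25) and MU_t = 0.25·c·t^(-0.75).
MRS = MU_c/MU_t = (4)·t/c.
Substitute t = 10: MRS = 40/c. Setting 40/c = 1.25 gives c = 40/1.25 = 32.

c = 32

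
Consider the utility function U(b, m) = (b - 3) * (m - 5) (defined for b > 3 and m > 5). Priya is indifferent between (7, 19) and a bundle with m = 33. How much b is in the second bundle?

b = 5

U(7, 19) = 56.
Set U(b, 33) = 56 and solve.
With m = 33: (33 − 5) = 28, so (b − 3) = 56/28 = 2.
So b = 3 + 2 = 5.
Check: U(5, 33) = 56.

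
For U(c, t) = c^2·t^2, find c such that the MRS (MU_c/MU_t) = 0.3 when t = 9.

c = 30

MU_c = 2·c·t^2 and MU_t = 2·c^2·t.
MRS = MU_c/MU_t = t/c.
Substitute t = 9: MRS = 9/c. Setting 9/c = 0.3 gives c = 9/0.3 = 30.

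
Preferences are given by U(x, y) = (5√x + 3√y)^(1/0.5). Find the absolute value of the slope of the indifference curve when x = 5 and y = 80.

For CES with ρ = 0.5, MRS = (5/3)·√(y/x).
At (5, 80): MRS = 20/3.
So at (5, 80) the consumer would give up 20/3 units of y for one more unit of x.

MRS = 20/3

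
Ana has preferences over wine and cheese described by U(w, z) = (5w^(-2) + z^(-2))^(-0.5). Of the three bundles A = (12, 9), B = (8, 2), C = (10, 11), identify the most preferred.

Evaluate utility at each bundle:
U(A) = 4.609.
U(B) = 1.746.
U(C) = 4.143.
Highest utility is A, so A ≻ C ≻ B.

Bundle A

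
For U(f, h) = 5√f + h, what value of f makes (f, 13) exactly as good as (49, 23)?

f = 81

U(49, 23) = 58.
Set U(f, 13) = 58 and solve.
With h = 13: 5√f = 58 − 13 = 45, so √f = 9 and f = 81.
Check: U(81, 13) = 58.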